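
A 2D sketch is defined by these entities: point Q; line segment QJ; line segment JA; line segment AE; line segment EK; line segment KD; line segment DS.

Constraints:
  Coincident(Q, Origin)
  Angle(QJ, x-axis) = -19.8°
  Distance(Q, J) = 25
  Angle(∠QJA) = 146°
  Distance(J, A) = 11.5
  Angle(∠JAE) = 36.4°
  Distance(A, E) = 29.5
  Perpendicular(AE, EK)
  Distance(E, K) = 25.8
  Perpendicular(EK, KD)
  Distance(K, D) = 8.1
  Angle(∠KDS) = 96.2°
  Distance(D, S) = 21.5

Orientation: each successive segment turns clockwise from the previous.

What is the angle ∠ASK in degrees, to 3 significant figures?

129°

Q is at the origin; QJ runs at -19.8° with length 25.0, so J = (23.5, -8.47). ∠QJA = 146.0° gives JA at -53.8° from the x-axis; with |JA| = 11.5, A = (30.3, -17.7). ∠JAE = 36.4° gives AE at 163° from the x-axis; with |AE| = 29.5, E = (2.16, -8.93). AE ⟂ EK, so EK runs at 72.6°; with |EK| = 25.8, K = (9.88, 15.7). EK ⟂ KD, so KD runs at -17.4°; with |KD| = 8.1, D = (17.6, 13.3). ∠KDS = 96.2° gives DS at -101° from the x-axis; with |DS| = 21.5, S = (13.4, -7.82). Then cos ∠ASK = SA·SK / (|SA||SK|), giving 129°.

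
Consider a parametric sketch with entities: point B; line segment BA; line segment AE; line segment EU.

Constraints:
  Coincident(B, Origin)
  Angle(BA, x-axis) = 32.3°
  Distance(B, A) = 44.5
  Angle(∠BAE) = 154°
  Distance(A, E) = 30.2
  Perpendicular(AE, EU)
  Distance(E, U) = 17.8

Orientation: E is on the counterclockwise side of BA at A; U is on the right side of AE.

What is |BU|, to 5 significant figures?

79.495

B is at the origin; BA runs at 32.3° with length 44.5, so A = 44.5·(cos 32.3°, sin 32.3°) = (37.614, 23.779). ∠BAE = 154.0°, so AE runs at 32.3° + (180° − 154.0°) = 58.300° from the x-axis; with |AE| = 30.2, E = A + 30.2·(cos 58.300°, sin 58.300°) = (53.483, 49.473). AE ⟂ EU; with |EU| = 17.8 on the right of AE, U = E + 17.8·(0.85081, -0.52547) = (68.628, 40.120). Then |BU| = |U − B| = 79.495.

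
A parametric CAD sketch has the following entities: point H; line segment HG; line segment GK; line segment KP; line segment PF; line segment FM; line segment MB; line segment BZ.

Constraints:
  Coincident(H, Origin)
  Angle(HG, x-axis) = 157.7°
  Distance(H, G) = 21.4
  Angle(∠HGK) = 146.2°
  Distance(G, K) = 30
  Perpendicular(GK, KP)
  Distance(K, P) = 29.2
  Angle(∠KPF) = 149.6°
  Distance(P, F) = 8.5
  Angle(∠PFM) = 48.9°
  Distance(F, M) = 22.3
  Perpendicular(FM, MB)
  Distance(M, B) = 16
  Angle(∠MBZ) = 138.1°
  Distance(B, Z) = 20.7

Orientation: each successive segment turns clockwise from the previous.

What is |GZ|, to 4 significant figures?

55.95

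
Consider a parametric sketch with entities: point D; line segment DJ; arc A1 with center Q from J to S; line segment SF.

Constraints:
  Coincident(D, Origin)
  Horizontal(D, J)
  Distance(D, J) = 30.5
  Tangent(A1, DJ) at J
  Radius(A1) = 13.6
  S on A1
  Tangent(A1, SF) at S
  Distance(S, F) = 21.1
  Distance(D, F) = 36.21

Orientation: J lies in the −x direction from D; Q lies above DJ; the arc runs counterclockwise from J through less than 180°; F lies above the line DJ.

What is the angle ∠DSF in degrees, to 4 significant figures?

119.3°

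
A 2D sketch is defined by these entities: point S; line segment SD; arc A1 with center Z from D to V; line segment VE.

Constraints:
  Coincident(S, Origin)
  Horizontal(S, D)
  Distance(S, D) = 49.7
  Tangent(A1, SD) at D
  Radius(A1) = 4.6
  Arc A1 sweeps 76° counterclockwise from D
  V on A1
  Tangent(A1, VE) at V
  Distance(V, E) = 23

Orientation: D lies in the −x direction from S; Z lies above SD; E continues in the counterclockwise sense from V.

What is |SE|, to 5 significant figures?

47.326

S is at the origin; S and D share the same y with |SD| = 49.7 and D on the −x side, so D = (-49.700, 0.0000). Tangency of A1 to SD means the radius ZD is perpendicular to SD, so Z = D + (0, 4.6) = (-49.700, 4.6000). On A1, D sits at bearing -90° from Z; a 76° counterclockwise sweep puts V at bearing -14°, so V = Z + 4.6·(cos -14°, sin -14°) = (-45.237, 3.4872). Tangency of A1 to VE means the radius ZV is perpendicular to VE, so VE runs along (−sin -14°, cos -14°); with |VE| = 23.0, E = (-39.672, 25.804). Then |SE| = |E − S| = 47.326.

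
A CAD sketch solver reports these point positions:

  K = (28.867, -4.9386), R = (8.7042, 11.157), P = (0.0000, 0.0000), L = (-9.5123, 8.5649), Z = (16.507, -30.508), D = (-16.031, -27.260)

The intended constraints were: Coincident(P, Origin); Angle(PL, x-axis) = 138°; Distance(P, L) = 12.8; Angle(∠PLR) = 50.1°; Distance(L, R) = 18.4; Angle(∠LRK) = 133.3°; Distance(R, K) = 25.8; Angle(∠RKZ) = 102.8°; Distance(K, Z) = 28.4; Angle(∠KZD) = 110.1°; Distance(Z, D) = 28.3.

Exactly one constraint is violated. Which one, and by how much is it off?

Distance(Z, D) = 28.3 — off by 4.40.

P = (0.00, 0.00) ✓; PL at 138.0° ✓; |PL| = 12.80 ✓; ∠PLR = 50.10° ✓; |LR| = 18.40 ✓; ∠LRK = 133.3° ✓; |RK| = 25.80 ✓; ∠RKZ = 102.8° ✓; |KZ| = 28.40 ✓; ∠KZD = 110.1° ✓; |ZD| = 32.70 ✗.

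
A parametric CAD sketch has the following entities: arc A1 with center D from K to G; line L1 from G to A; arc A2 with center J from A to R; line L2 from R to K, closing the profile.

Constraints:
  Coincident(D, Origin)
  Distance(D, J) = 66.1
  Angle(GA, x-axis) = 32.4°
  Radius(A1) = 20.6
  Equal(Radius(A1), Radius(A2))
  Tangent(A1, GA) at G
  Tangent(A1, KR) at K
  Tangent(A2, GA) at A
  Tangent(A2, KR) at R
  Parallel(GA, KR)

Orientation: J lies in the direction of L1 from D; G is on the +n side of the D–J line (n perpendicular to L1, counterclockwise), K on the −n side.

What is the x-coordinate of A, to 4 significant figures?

44.77

The slot axis is L1's direction at 32.4°, so u = (cos 32.4°, sin 32.4°) = (0.8443, 0.5358) and n = (−sin 32.4°, cos 32.4°) = (-0.5358, 0.8443). D is at the origin and J lies 66.1 along u from D, so J = 66.1·u = (55.81, 35.42). Tangency of A1 to both parallel lines with radius 20.6 puts G and K at D ± 20.6·n: G = (-11.04, 17.39), K = (11.04, -17.39). Equal radii place A and R the same way about J: A = J + 20.6·n = (44.77, 52.81), R = J − 20.6·n = (66.85, 18.02). So A.x = 44.77.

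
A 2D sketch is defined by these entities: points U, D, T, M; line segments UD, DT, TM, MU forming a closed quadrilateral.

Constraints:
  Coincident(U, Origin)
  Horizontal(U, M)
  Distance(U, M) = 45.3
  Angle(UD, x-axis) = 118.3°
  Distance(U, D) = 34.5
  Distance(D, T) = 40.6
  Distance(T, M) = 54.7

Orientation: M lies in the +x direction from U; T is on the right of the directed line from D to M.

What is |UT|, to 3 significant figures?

12.8

U is at the origin; U and M share the same y with |UM| = 45.3 and M in +x, so M = (45.3, 0). UD runs at 118.3° with |UD| = 34.5, so D = (-16.4, 30.4). T is determined by |DT| = 40.6 and |TM| = 54.7 together: it lies at the intersection of circle(D, 40.6) and circle(M, 54.7). With |DM| = 68.7, the foot of the radical line on DM is 24.6 from D and the perpendicular offset is √(40.6² − 24.6²) = 32.3. Taking the right-of-DM solution: T = (-8.57, -9.47).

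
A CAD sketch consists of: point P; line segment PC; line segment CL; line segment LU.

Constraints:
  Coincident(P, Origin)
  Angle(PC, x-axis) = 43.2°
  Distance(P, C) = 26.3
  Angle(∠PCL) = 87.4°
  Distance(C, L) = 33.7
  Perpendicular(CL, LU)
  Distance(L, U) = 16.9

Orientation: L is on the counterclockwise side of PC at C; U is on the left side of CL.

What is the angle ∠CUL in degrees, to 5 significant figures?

63.367°

∠PCL = 87.4°, so CL runs at 43.2° + (180° − 87.4°) = 135.80° from the x-axis; with |CL| = 33.7, L = C + 33.7·(cos 135.80°, sin 135.80°) = (-4.9880, 41.498). The perpendicularity gives LU at right angles to CL; with |LU| = 16.9 on the left of CL, U = L + 16.9·(-0.69717, -0.71691) = (-16.770, 29.382). Then cos ∠CUL = UC·UL / (|UC||UL|), giving 63.367°.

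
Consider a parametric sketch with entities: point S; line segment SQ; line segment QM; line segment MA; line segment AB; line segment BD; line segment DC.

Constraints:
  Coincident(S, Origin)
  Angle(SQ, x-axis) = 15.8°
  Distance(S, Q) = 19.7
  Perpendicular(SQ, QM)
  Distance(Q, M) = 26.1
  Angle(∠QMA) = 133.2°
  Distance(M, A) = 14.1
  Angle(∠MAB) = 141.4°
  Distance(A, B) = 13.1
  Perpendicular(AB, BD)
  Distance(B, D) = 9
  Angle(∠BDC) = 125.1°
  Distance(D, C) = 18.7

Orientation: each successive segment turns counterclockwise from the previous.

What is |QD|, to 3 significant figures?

36.8

S is at the origin; SQ runs at 15.8° with length 19.7, so Q = (19.0, 5.36). The perpendicularity gives QM at right angles to SQ, so QM runs at 106°; with |QM| = 26.1, M = (11.8, 30.5). ∠QMA = 133.2° gives MA at 153° from the x-axis; with |MA| = 14.1, A = (-0.669, 37.0). ∠MAB = 141.4° gives AB at -169° from the x-axis; with |AB| = 13.1, B = (-13.5, 34.4). AB is perpendicular to BD, so BD runs at -78.8°; with |BD| = 9.0, D = (-11.8, 25.6). Then |QD| = |D − Q| = 36.8.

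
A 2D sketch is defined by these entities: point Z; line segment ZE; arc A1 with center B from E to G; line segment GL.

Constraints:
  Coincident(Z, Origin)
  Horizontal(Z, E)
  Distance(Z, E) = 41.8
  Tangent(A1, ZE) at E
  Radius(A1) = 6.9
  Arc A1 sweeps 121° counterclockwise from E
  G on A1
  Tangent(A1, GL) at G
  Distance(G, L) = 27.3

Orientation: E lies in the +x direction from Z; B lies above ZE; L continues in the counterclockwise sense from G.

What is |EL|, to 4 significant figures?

34.82

On A1, E sits at bearing -90° from B; a 121° counterclockwise sweep puts G at bearing 31°, so G = B + 6.9·(cos 31°, sin 31°) = (47.71, 10.45). The tangent condition forces BG to be normal to GL, so GL runs along (−sin 31°, cos 31°); with |GL| = 27.3, L = (33.65, 33.85). Then |EL| = |L − E| = 34.82.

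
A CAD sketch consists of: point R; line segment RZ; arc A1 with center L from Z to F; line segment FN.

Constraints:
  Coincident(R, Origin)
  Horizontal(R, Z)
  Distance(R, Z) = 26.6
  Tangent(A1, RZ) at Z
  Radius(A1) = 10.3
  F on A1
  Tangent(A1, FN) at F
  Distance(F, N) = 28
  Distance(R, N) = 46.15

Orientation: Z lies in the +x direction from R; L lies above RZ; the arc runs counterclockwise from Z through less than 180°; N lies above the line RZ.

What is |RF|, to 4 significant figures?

38.79

Checks: |LF| = 10.30 ✓; ∠(LF, FN) = 90.00° ✓; |FN| = 28.00 ✓; |RN| = 46.15 ✓.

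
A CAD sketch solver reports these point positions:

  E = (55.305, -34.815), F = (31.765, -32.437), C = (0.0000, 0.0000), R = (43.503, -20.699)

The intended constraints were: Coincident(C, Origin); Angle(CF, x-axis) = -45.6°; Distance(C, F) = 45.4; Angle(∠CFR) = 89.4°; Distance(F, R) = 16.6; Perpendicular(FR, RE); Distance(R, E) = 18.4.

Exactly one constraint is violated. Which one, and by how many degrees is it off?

Perpendicular(FR, RE) — off by 5.10°.

C = (0.00, 0.00) ✓; CF at -45.60° ✓; |CF| = 45.40 ✓; ∠CFR = 89.40° ✓; |FR| = 16.60 ✓; ∠(FR, RE) = 95.10° ✗; |RE| = 18.40 ✓.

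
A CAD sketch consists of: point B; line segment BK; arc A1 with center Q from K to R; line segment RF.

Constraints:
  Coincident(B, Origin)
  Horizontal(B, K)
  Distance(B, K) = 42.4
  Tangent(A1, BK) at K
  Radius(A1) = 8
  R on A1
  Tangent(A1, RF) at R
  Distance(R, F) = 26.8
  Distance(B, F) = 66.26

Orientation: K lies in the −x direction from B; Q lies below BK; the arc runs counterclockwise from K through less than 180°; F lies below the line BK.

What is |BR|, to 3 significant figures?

50.3

Checks: |QK| = 8.000 ✓; |QR| = 8.000 ✓; ∠(QR, RF) = 90.00° ✓; |RF| = 26.80 ✓; |BF| = 66.26 ✓.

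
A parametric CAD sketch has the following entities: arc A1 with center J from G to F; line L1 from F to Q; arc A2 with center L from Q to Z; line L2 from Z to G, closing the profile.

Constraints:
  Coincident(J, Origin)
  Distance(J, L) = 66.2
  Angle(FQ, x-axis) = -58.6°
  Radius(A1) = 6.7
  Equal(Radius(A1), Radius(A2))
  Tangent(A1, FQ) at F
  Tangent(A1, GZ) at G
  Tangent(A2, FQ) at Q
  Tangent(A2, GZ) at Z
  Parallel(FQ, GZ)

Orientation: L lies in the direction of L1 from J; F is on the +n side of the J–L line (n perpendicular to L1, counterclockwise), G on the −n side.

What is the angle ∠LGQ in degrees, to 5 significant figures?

5.6639°

The slot axis is L1's direction at -58.6°, so u = (cos -58.6°, sin -58.6°) = (0.52101, -0.85355) and n = (−sin -58.6°, cos -58.6°) = (0.85355, 0.52101). J is at the origin and L lies 66.2 along u from J, so L = 66.2·u = (34.491, -56.505). Tangency of A1 to both parallel lines with radius 6.7 puts F and G at J ± 6.7·n: F = (5.7188, 3.4908), G = (-5.7188, -3.4908). Equal radii place Q and Z the same way about L: Q = L + 6.7·n = (40.210, -53.014), Z = L − 6.7·n = (28.772, -59.996). Then cos ∠LGQ = GL·GQ / (|GL||GQ|), giving 5.6639°.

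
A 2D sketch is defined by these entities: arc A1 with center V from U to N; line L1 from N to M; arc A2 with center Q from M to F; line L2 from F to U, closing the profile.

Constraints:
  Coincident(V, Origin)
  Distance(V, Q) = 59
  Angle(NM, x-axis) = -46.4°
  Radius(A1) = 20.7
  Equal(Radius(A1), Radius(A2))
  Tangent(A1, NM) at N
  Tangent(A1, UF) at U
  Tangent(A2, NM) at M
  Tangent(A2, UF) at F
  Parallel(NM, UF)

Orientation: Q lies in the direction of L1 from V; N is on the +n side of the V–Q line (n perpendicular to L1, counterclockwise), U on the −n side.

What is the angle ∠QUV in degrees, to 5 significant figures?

70.667°

The slot axis is L1's direction at -46.4°, so u = (cos -46.4°, sin -46.4°) = (0.68962, -0.72417) and n = (−sin -46.4°, cos -46.4°) = (0.72417, 0.68962). V is at the origin and Q lies 59.0 along u from V, so Q = 59.0·u = (40.688, -42.726). Tangency of A1 to both parallel lines with radius 20.7 puts N and U at V ± 20.7·n: N = (14.990, 14.275), U = (-14.990, -14.275). Then cos ∠QUV = UQ·UV / (|UQ||UV|), giving 70.667°.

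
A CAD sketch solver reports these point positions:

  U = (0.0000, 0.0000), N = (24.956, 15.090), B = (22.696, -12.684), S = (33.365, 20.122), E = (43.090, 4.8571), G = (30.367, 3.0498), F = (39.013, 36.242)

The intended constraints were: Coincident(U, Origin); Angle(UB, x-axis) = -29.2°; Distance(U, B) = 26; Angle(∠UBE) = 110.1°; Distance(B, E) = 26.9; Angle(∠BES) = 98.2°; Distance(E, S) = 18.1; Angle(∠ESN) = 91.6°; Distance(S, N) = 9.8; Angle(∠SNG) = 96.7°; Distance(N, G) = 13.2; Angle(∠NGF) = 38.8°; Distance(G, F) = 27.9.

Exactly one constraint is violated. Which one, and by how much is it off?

Distance(G, F) = 27.9 — off by 6.40.

U = (0.00, 0.00) ✓; UB at -29.20° ✓; |UB| = 26.00 ✓; ∠UBE = 110.1° ✓; |BE| = 26.90 ✓; ∠BES = 98.20° ✓; |ES| = 18.10 ✓; ∠ESN = 91.60° ✓; |SN| = 9.800 ✓; ∠SNG = 96.70° ✓; |NG| = 13.20 ✓; ∠NGF = 38.80° ✓; |GF| = 34.30 ✗.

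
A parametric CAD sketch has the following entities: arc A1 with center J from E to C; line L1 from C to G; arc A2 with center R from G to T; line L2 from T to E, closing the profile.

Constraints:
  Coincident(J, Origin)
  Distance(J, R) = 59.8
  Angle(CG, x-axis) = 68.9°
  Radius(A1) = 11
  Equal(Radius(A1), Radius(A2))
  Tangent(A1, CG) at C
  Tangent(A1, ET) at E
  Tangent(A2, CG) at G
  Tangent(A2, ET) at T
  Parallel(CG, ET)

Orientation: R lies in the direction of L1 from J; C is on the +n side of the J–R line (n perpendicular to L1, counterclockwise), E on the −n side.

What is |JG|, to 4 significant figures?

60.80

The slot axis is L1's direction at 68.9°, so u = (cos 68.9°, sin 68.9°) = (0.3600, 0.9330) and n = (−sin 68.9°, cos 68.9°) = (-0.9330, 0.3600). J is at the origin and R lies 59.8 along u from J, so R = 59.8·u = (21.53, 55.79). Tangency of A1 to both parallel lines with radius 11.0 puts C and E at J ± 11.0·n: C = (-10.26, 3.960), E = (10.26, -3.960). Equal radii place G and T the same way about R: G = R + 11.0·n = (11.27, 59.75), T = R − 11.0·n = (31.79, 51.83). Then |JG| = |G − J| = 60.80.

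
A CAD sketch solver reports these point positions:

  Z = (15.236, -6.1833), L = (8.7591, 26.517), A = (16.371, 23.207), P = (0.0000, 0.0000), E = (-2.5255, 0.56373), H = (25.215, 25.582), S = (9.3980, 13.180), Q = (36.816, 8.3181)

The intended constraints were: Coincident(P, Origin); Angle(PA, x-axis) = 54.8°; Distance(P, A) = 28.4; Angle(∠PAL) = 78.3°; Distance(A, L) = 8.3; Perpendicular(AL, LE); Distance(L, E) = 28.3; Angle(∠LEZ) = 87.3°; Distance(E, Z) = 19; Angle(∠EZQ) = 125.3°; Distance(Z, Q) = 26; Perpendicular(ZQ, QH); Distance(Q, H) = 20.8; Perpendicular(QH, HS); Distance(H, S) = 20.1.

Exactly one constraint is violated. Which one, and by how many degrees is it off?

Perpendicular(QH, HS) — off by 4.20°.

P = (0.00, 0.00) ✓; PA at 54.80° ✓; |PA| = 28.40 ✓; ∠PAL = 78.30° ✓; |AL| = 8.300 ✓; ∠(AL, LE) = 90.00° ✓; |LE| = 28.30 ✓; ∠LEZ = 87.30° ✓; |EZ| = 19.00 ✓; ∠EZQ = 125.3° ✓; |ZQ| = 26.00 ✓; ∠(ZQ, QH) = 90.00° ✓; |QH| = 20.80 ✓; ∠(QH, HS) = 94.20° ✗; |HS| = 20.10 ✓.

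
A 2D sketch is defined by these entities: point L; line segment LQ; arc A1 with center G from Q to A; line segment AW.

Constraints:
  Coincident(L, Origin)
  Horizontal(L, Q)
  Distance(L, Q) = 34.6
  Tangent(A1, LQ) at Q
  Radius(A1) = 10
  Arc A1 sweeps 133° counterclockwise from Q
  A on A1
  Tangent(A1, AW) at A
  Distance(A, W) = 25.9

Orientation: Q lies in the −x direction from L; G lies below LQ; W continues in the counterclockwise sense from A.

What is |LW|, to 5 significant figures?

43.209

L is at the origin; L and Q share the same y with |LQ| = 34.6 and Q on the −x side, so Q = (-34.600, 0.0000). Tangency of A1 to LQ means the radius GQ is perpendicular to LQ, so G = Q + (0, -10) = (-34.600, -10.000). On A1, Q sits at bearing 90° from G; a 133° counterclockwise sweep puts A at bearing 223°, so A = G + 10.0·(cos 223°, sin 223°) = (-41.914, -16.820). Tangency of A1 to AW means the radius GA is perpendicular to AW, so AW runs along (−sin 223°, cos 223°); with |AW| = 25.9, W = (-24.250, -35.762). Then |LW| = |W − L| = 43.209.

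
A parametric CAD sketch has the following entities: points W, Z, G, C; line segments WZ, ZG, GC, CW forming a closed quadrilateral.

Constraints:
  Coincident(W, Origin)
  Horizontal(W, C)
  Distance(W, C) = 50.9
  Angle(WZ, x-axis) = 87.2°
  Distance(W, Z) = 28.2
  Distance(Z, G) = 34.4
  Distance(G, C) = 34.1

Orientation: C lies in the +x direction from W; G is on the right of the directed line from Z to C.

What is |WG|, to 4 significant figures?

17.08

Checks: |ZG| = 34.40 ✓; |GC| = 34.10 ✓.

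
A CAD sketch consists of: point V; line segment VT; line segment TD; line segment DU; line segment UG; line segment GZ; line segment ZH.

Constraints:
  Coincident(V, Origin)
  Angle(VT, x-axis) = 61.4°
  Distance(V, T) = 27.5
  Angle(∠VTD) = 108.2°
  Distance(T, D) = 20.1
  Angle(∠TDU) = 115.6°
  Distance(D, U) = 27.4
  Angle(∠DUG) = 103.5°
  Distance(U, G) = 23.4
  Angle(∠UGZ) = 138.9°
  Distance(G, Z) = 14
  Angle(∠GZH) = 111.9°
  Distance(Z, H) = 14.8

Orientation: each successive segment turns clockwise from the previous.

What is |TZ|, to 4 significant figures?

38.98

V is at the origin; VT runs at 61.4° with length 27.5, so T = (13.16, 24.14). ∠VTD = 108.2° gives TD at -10.40° from the x-axis; with |TD| = 20.1, D = (32.93, 20.52). ∠TDU = 115.6° gives DU at -74.80° from the x-axis; with |DU| = 27.4, U = (40.12, -5.925). ∠DUG = 103.5° gives UG at -151.3° from the x-axis; with |UG| = 23.4, G = (19.59, -17.16). ∠UGZ = 138.9° gives GZ at 167.6° from the x-axis; with |GZ| = 14.0, Z = (5.919, -14.16). Then |TZ| = |Z − T| = 38.98.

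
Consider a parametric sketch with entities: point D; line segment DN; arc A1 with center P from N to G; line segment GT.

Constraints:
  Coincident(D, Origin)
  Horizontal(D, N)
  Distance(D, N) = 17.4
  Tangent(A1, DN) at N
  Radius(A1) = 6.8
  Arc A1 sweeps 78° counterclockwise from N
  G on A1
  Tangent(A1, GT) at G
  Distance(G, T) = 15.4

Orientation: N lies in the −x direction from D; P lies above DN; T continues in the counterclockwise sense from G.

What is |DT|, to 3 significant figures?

21.8

D is at the origin; D and N share the same y with |DN| = 17.4 and N on the −x side, so N = (-17.4, 0.00). The tangent condition forces PN to be normal to DN, so P = N + (0, 6.8) = (-17.4, 6.80). On A1, N sits at bearing -90° from P; a 78° counterclockwise sweep puts G at bearing -12°, so G = P + 6.8·(cos -12°, sin -12°) = (-10.7, 5.39). Tangency of A1 to GT means the radius PG is perpendicular to GT, so GT runs along (−sin -12°, cos -12°); with |GT| = 15.4, T = (-7.55, 20.4). Then |DT| = |T − D| = 21.8.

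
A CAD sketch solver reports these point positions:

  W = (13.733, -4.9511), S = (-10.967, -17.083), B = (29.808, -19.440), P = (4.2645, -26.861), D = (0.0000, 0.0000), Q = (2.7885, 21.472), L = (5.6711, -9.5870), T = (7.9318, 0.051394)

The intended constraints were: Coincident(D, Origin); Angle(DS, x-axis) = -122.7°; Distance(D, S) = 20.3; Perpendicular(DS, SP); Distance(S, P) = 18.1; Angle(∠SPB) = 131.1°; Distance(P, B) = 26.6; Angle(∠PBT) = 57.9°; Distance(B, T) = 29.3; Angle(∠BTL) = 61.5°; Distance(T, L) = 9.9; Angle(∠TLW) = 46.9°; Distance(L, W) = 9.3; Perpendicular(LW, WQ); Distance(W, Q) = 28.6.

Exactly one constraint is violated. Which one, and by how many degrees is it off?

Perpendicular(LW, WQ) — off by 7.40°.

D = (0.00, 0.00) ✓; DS at -122.7° ✓; |DS| = 20.30 ✓; ∠(DS, SP) = 90.00° ✓; |SP| = 18.10 ✓; ∠SPB = 131.1° ✓; |PB| = 26.60 ✓; ∠PBT = 57.90° ✓; |BT| = 29.30 ✓; ∠BTL = 61.50° ✓; |TL| = 9.900 ✓; ∠TLW = 46.90° ✓; |LW| = 9.300 ✓; ∠(LW, WQ) = 82.60° ✗; |WQ| = 28.60 ✓.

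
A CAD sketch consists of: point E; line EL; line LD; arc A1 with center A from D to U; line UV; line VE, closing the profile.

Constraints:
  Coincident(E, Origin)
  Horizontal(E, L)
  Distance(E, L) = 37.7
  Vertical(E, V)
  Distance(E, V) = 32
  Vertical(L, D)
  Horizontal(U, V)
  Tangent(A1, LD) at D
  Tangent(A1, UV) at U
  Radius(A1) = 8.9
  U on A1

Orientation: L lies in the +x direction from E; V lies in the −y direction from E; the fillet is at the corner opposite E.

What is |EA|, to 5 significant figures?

36.920

E is at the origin; EL is horizontal with |EL| = 37.7 and L on the +x side, so L = (37.700, 0.0000). E and V share the same x with |EV| = 32.0 and V on the −y side, so V = (0.0000, -32.000). The virtual corner opposite E is at (37.700, -32.000). Since A1 is tangent to LD there, AD ⟂ LD and A1 meets UV tangentially, so AU is at right angles to UV, with radius 8.9, so the center A sits 8.9 in from both sides at A = (28.800, -23.100). Then |EA| = |A − E| = 36.920.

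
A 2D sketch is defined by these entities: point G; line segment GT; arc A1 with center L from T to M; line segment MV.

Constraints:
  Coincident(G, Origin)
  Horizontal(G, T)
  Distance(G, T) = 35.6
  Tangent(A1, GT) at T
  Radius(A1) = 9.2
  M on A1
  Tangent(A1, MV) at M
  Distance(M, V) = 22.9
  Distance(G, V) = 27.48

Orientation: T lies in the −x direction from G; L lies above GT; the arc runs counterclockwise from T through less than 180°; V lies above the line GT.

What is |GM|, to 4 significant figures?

28.28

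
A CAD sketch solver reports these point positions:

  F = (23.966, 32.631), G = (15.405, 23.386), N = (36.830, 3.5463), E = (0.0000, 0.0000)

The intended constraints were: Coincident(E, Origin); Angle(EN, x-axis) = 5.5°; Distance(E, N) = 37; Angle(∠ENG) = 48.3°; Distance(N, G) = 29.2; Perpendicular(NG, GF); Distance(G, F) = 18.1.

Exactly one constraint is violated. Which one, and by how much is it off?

Distance(G, F) = 18.1 — off by 5.50.

E = (0.00, 0.00) ✓; EN at 5.500° ✓; |EN| = 37.00 ✓; ∠ENG = 48.30° ✓; |NG| = 29.20 ✓; ∠(NG, GF) = 90.00° ✓; |GF| = 12.60 ✗.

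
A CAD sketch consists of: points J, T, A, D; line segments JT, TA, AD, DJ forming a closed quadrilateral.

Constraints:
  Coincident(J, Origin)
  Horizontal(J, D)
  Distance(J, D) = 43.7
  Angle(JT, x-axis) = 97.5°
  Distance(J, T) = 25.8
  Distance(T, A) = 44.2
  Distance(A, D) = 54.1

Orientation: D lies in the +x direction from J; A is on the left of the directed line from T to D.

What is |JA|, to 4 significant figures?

61.42

J is at the origin; J and D share the same y with |JD| = 43.7 and D in +x, so D = (43.7, 0). JT runs at 97.5° with |JT| = 25.8, so T = (-3.368, 25.58). A is determined by |TA| = 44.2 and |AD| = 54.1 together: it lies at the intersection of circle(T, 44.2) and circle(D, 54.1). With |TD| = 53.57, the foot of the radical line on TD is 17.70 from T and the perpendicular offset is √(44.2² − 17.70²) = 40.50. Taking the left-of-TD solution: A = (31.52, 52.71).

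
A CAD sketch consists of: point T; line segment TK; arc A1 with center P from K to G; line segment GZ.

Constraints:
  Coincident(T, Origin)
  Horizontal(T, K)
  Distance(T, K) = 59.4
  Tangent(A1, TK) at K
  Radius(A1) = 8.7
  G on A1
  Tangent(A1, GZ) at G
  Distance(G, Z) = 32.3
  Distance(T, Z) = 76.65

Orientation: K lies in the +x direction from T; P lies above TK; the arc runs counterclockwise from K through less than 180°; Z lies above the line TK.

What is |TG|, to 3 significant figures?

68.7

T is at the origin; TK is horizontal with |TK| = 59.4 and K on the +x side, so K = (59.4, 0.00). A1 meets TK tangentially, so PK is at right angles to TK, so P = K + (0, 8.7) = (59.4, 8.70). Since PG ⟂ GZ (tangency), |PZ| = √(8.7² + 32.3²) = 33.5 regardless of where G sits on A1. So Z lies on both circle(T, 76.65) and circle(P, 33.5); the above-TK intersection is Z = (64.3, 41.8). G is the foot of the tangent from Z: G = (68.0, 9.72).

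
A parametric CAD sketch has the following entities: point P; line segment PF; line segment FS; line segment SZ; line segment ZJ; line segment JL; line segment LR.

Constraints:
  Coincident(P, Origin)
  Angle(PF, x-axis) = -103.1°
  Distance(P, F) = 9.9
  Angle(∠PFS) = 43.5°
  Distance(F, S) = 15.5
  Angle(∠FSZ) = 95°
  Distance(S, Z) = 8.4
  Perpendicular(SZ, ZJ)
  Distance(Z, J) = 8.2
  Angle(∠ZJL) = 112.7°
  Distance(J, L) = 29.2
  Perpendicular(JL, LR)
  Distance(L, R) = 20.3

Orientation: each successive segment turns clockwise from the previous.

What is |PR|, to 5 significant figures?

33.442

P is at the origin; PF runs at -103.1° with length 9.9, so F = (-2.2438, -9.6424). ∠PFS = 43.5° gives FS at 120.40° from the x-axis; with |FS| = 15.5, S = (-10.087, 3.7266). ∠FSZ = 95.0° gives SZ at 35.400° from the x-axis; with |SZ| = 8.4, Z = (-3.2403, 8.5926). SZ ⟂ ZJ, so ZJ runs at -54.600°; with |ZJ| = 8.2, J = (1.5098, 1.9085). ∠ZJL = 112.7° gives JL at -121.90° from the x-axis; with |JL| = 29.2, L = (-13.921, -22.881). JL ⟂ LR, so LR runs at 148.10°; with |LR| = 20.3, R = (-31.155, -12.154). Then |PR| = |R − P| = 33.442.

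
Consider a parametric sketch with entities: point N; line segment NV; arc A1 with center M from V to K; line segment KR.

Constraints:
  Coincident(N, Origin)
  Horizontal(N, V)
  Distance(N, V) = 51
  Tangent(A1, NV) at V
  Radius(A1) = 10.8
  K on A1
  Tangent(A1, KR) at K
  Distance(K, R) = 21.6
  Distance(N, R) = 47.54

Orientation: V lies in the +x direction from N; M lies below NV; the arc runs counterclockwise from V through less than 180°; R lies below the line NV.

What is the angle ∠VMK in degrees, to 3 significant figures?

80.2°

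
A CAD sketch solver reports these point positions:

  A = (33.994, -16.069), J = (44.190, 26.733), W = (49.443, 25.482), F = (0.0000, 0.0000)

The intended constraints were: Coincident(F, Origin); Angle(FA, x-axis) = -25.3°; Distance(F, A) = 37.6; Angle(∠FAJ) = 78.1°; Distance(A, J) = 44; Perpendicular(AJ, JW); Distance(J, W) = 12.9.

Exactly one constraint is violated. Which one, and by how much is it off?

Distance(J, W) = 12.9 — off by 7.50.

F = (0.00, 0.00) ✓; FA at -25.30° ✓; |FA| = 37.60 ✓; ∠FAJ = 78.10° ✓; |AJ| = 44.00 ✓; ∠(AJ, JW) = 90.00° ✓; |JW| = 5.400 ✗.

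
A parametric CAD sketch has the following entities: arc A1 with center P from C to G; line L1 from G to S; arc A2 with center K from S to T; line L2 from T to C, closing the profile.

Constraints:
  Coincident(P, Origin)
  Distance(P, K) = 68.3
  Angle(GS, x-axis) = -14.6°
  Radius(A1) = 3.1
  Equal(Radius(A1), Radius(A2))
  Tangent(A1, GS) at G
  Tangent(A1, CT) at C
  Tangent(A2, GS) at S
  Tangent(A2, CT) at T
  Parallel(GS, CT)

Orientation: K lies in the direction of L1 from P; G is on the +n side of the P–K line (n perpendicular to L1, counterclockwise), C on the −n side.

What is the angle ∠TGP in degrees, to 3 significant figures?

84.8°

The slot axis is L1's direction at -14.6°, so u = (cos -14.6°, sin -14.6°) = (0.968, -0.252) and n = (−sin -14.6°, cos -14.6°) = (0.252, 0.968). P is at the origin and K lies 68.3 along u from P, so K = 68.3·u = (66.1, -17.2). Tangency of A1 to both parallel lines with radius 3.1 puts G and C at P ± 3.1·n: G = (0.781, 3.00), C = (-0.781, -3.00). Equal radii place S and T the same way about K: S = K + 3.1·n = (66.9, -14.2), T = K − 3.1·n = (65.3, -20.2). Then cos ∠TGP = GT·GP / (|GT||GP|), giving 84.8°.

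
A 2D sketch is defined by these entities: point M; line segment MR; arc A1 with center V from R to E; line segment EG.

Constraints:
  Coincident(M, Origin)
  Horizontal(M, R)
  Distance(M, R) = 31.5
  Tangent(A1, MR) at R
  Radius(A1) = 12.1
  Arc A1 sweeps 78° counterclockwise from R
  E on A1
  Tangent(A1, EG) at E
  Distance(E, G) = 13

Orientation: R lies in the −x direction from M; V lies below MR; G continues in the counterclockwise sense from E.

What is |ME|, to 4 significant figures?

44.38

M is at the origin; M and R share the same y with |MR| = 31.5 and R on the −x side, so R = (-31.50, 0.000). The tangent condition forces VR to be normal to MR, so V = R + (0, -12.1) = (-31.50, -12.10). On A1, R sits at bearing 90° from V; a 78° counterclockwise sweep puts E at bearing 168°, so E = V + 12.1·(cos 168°, sin 168°) = (-43.34, -9.584). Then |ME| = |E − M| = 44.38.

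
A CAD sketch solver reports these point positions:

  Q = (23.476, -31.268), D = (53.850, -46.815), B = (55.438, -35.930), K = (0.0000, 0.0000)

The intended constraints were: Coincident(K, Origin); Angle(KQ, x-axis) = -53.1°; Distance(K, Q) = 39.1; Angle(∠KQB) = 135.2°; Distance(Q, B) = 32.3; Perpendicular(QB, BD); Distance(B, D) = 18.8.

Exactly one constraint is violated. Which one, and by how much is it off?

Distance(B, D) = 18.8 — off by 7.80.

K = (0.00, 0.00) ✓; KQ at -53.10° ✓; |KQ| = 39.10 ✓; ∠KQB = 135.2° ✓; |QB| = 32.30 ✓; ∠(QB, BD) = 90.00° ✓; |BD| = 11.00 ✗.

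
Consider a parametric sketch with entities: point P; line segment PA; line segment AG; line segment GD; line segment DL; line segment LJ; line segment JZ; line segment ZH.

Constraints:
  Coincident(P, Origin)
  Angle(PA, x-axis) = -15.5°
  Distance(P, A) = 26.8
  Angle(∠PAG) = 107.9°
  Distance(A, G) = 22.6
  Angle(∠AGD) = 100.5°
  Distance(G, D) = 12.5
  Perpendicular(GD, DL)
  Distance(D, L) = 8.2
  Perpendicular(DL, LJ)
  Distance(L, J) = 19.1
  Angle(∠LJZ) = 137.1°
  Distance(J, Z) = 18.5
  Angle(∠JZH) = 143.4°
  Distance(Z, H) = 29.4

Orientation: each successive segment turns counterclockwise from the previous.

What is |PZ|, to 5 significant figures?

55.840

P is at the origin; PA runs at -15.5° with length 26.8, so A = (25.825, -7.1620). ∠PAG = 107.9° gives AG at 56.600° from the x-axis; with |AG| = 22.6, G = (38.266, 11.706). ∠AGD = 100.5° gives GD at 136.10° from the x-axis; with |GD| = 12.5, D = (29.259, 20.373). The perpendicularity gives DL at right angles to GD, so DL runs at -133.90°; with |DL| = 8.2, L = (23.573, 14.465). DL is perpendicular to LJ, so LJ runs at -43.900°; with |LJ| = 19.1, J = (37.336, 1.2206). ∠LJZ = 137.1° gives JZ at -1.0000° from the x-axis; with |JZ| = 18.5, Z = (55.833, 0.89773). Then |PZ| = |Z − P| = 55.840.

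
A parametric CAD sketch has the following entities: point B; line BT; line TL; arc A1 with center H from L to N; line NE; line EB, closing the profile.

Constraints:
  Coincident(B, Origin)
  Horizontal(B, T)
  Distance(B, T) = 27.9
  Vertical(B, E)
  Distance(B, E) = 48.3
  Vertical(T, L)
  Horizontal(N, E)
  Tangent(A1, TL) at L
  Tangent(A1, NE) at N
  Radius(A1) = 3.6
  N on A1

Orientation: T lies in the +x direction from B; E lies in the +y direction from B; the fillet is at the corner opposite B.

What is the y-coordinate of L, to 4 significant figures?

44.70

B is at the origin; B and T share the same y with |BT| = 27.9 and T on the +x side, so T = (27.90, 0.000). BE is vertical with |BE| = 48.3 and E on the +y side, so E = (0.000, 48.30). The virtual corner opposite B is at (27.90, 48.30). Tangency of A1 to TL means the radius HL is perpendicular to TL and since A1 is tangent to NE there, HN ⟂ NE, with radius 3.6, so the center H sits 3.6 in from both sides at H = (24.30, 44.70). That places the tangent points at L = (27.90, 44.70) on TL and N = (24.30, 48.30) on NE. So L.y = 44.70.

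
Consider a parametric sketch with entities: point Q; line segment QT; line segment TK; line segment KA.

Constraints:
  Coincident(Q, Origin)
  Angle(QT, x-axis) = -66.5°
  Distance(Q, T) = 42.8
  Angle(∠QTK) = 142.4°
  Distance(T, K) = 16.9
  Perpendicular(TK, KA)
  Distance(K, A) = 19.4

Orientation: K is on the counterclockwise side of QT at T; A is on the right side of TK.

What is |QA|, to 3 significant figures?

68.2

Q is at the origin; QT runs at -66.5° with length 42.8, so T = 42.8·(cos -66.5°, sin -66.5°) = (17.1, -39.3). ∠QTK = 142.4°, so TK runs at -66.5° + (180° − 142.4°) = -28.9° from the x-axis; with |TK| = 16.9, K = T + 16.9·(cos -28.9°, sin -28.9°) = (31.9, -47.4). The perpendicularity gives KA at right angles to TK; with |KA| = 19.4 on the right of TK, A = K + 19.4·(-0.483, -0.875) = (22.5, -64.4). Then |QA| = |A − Q| = 68.2.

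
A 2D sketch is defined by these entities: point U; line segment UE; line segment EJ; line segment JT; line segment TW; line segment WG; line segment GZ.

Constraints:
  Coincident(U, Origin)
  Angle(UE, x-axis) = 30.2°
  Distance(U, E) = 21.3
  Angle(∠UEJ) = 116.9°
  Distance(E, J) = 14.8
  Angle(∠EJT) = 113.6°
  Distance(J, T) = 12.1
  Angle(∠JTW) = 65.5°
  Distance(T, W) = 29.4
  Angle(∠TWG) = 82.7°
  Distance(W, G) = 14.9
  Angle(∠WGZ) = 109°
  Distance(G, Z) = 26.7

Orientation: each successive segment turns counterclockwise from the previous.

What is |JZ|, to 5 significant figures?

9.8842

∠TWG = 82.7° gives WG at 11.500° from the x-axis; with |WG| = 14.9, G = (22.963, 3.3372). ∠WGZ = 109.0° gives GZ at 82.500° from the x-axis; with |GZ| = 26.7, Z = (26.448, 29.809). Then |JZ| = |Z − J| = 9.8842.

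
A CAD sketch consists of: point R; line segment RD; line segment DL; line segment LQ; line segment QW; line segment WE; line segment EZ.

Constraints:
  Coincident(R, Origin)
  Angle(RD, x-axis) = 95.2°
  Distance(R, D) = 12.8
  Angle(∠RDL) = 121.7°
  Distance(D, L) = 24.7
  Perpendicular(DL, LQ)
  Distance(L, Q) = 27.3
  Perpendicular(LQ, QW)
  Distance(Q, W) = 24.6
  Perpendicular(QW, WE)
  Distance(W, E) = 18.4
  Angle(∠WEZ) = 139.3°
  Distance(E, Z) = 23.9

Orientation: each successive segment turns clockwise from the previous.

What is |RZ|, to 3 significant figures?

30.1

R is at the origin; RD runs at 95.2° with length 12.8, so D = (-1.16, 12.7). ∠RDL = 121.7° gives DL at 36.9° from the x-axis; with |DL| = 24.7, L = (18.6, 27.6). The perpendicularity gives LQ at right angles to DL, so LQ runs at -53.1°; with |LQ| = 27.3, Q = (35.0, 5.75). LQ ⟂ QW, so QW runs at -143°; with |QW| = 24.6, W = (15.3, -9.02). QW ⟂ WE, so WE runs at 127°; with |WE| = 18.4, E = (4.26, 5.69). ∠WEZ = 139.3° gives EZ at 86.2° from the x-axis; with |EZ| = 23.9, Z = (5.85, 29.5). Then |RZ| = |Z − R| = 30.1.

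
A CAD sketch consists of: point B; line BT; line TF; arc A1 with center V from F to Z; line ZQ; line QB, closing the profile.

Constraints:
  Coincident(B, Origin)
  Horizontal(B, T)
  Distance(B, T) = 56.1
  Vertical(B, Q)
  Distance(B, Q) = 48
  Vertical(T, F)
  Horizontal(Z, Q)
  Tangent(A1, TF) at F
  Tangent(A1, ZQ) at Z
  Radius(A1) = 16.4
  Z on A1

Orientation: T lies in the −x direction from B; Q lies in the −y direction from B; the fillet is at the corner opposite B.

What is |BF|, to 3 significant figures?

64.4

B is at the origin; BT is horizontal with |BT| = 56.1 and T on the −x side, so T = (-56.1, 0.00). BQ is vertical with |BQ| = 48.0 and Q on the −y side, so Q = (0.00, -48.0). The virtual corner opposite B is at (-56.1, -48.0). The tangent condition forces VF to be normal to TF and tangency of A1 to ZQ means the radius VZ is perpendicular to ZQ, with radius 16.4, so the center V sits 16.4 in from both sides at V = (-39.7, -31.6). That places the tangent points at F = (-56.1, -31.6) on TF and Z = (-39.7, -48.0) on ZQ. Then |BF| = |F − B| = 64.4.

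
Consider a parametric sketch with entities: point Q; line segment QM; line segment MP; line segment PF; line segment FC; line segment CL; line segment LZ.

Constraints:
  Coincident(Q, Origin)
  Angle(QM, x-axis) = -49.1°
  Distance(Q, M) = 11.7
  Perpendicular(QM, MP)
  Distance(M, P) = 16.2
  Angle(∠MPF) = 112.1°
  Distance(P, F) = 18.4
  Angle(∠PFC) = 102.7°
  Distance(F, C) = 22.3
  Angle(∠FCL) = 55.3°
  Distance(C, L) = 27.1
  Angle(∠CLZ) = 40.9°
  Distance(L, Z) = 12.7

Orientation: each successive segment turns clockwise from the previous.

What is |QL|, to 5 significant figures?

10.205

Q is at the origin; QM runs at -49.1° with length 11.7, so M = (7.6605, -8.8435). QM is perpendicular to MP, so MP runs at -139.10°; with |MP| = 16.2, P = (-4.5844, -19.450). ∠MPF = 112.1° gives PF at 153.00° from the x-axis; with |PF| = 18.4, F = (-20.979, -11.097). ∠PFC = 102.7° gives FC at 75.700° from the x-axis; with |FC| = 22.3, C = (-15.471, 10.512). ∠FCL = 55.3° gives CL at -49.000° from the x-axis; with |CL| = 27.1, L = (2.3084, -9.9404). Then |QL| = |L − Q| = 10.205.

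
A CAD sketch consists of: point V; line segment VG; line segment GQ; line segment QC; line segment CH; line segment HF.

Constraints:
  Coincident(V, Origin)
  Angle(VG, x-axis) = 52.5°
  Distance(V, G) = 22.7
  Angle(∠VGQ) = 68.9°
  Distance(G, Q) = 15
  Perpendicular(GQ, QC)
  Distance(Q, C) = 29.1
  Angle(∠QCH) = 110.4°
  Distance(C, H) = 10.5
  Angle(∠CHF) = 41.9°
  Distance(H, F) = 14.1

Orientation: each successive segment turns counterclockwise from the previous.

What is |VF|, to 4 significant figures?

3.654

∠QCH = 110.4° gives CH at -36.80° from the x-axis; with |CH| = 10.5, H = (-0.3793, -11.96). ∠CHF = 41.9° gives HF at 101.3° from the x-axis; with |HF| = 14.1, F = (-3.142, 1.865). Then |VF| = |F − V| = 3.654.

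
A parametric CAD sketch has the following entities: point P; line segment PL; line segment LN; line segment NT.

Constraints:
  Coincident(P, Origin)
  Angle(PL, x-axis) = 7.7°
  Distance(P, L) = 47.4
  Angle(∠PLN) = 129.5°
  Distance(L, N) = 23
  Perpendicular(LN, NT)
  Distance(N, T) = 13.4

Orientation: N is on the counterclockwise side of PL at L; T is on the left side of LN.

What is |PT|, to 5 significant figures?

57.983

P is at the origin; PL runs at 7.7° with length 47.4, so L = 47.4·(cos 7.7°, sin 7.7°) = (46.973, 6.3509). ∠PLN = 129.5°, so LN runs at 7.7° + (180° − 129.5°) = 58.200° from the x-axis; with |LN| = 23.0, N = L + 23.0·(cos 58.200°, sin 58.200°) = (59.093, 25.898). The perpendicularity gives NT at right angles to LN; with |NT| = 13.4 on the left of LN, T = N + 13.4·(-0.84989, 0.52696) = (47.704, 32.960). Then |PT| = |T − P| = 57.983.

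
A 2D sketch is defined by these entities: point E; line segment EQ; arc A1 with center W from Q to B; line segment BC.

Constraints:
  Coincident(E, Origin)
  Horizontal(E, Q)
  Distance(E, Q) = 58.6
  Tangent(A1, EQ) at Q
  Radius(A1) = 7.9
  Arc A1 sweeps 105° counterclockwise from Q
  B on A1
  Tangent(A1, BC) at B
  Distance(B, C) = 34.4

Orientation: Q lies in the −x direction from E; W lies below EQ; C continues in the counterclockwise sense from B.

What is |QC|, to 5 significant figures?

43.191

On A1, Q sits at bearing 90° from W; a 105° counterclockwise sweep puts B at bearing 195°, so B = W + 7.9·(cos 195°, sin 195°) = (-66.231, -9.9447). Since A1 is tangent to BC there, WB ⟂ BC, so BC runs along (−sin 195°, cos 195°); with |BC| = 34.4, C = (-57.327, -43.173). Then |QC| = |C − Q| = 43.191.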